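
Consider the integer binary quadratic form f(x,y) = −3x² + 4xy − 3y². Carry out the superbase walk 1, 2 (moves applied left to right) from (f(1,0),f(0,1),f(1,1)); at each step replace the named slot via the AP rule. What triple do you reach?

start (-3,-3,-2) = (f(1,0),f(0,1),f(1,1))
replace slot 1: 2·((-3)+(-2)) − (-3) = -7 → (-7,-3,-2)
replace slot 2: 2·((-7)+(-2)) − (-3) = -15 → (-7,-15,-2)

-7,-15,-2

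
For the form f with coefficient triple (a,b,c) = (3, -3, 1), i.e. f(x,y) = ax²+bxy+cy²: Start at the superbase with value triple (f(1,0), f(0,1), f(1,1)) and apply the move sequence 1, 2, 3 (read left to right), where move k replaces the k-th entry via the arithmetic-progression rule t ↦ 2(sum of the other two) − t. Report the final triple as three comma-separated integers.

start (3,1,1) = (f(1,0),f(0,1),f(1,1))
replace slot 1: 2·(1+1) − 3 = 1 → (1,1,1)
replace slot 2: 2·(1+1) − 1 = 3 → (1,3,1)
replace slot 3: 2·(1+3) − 1 = 7 → (1,3,7)

1,3,7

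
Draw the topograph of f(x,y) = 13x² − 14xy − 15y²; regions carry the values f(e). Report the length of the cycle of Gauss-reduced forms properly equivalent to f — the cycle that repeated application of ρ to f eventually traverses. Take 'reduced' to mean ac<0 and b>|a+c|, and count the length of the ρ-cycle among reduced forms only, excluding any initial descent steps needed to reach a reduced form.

D = 976, ⌊√D⌋ = 31
descent: ρ → (-15,14,13)  [lands on river]
river: ρ → (13,12,-16)
river: ρ → (-16,20,9)
river: ρ → (9,16,-20)
river: ρ → (-20,24,5)
river: ρ → (5,26,-15)
river: ρ → (-15,4,16)
river: ρ → (16,28,-3)
river: ρ → (-3,26,25)
river: ρ → (25,24,-4)
river: ρ → (-4,24,25)
river: ρ → (25,26,-3)
river: ρ → (-3,28,16)
river: ρ → (16,4,-15)
river: ρ → (-15,26,5)
river: ρ → (5,24,-20)
river: ρ → (-20,16,9)
river: ρ → (9,20,-16)
river: ρ → (-16,12,13)
river: ρ → (13,14,-15)
river: ρ → (-15,16,12)
river: ρ → (12,8,-19)
river: ρ → (-19,30,1)
river: ρ → (1,30,-19)
river: ρ → (-19,8,12)
river: ρ → (12,16,-15)
ρ-cycle length = 26 (tail of 1 descent step not counted)

26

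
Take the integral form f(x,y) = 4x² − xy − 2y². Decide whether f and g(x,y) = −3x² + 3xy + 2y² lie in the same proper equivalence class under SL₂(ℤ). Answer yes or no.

D₁ = 33, D₂ = 33
river cycle of f (length 4): (-2, 5, 1), (1, 5, -2), (-2, 3, 3), (3, 3, -2)
river cycle of g (length 4): (2, 5, -1), (-1, 5, 2), (2, 3, -3), (-3, 3, 2)
cycles differ ⇒ inequivalent

no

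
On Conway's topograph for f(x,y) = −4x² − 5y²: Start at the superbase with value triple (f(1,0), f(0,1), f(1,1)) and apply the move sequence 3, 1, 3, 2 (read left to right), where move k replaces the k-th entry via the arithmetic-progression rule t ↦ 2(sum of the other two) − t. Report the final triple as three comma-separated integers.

start (-4,-5,-9) = (f(1,0),f(0,1),f(1,1))
replace slot 3: 2·((-4)+(-5)) − (-9) = -9 → (-4,-5,-9)
replace slot 1: 2·((-5)+(-9)) − (-4) = -24 → (-24,-5,-9)
replace slot 3: 2·((-24)+(-5)) − (-9) = -49 → (-24,-5,-49)
replace slot 2: 2·((-24)+(-49)) − (-5) = -141 → (-24,-141,-49)

-24,-141,-49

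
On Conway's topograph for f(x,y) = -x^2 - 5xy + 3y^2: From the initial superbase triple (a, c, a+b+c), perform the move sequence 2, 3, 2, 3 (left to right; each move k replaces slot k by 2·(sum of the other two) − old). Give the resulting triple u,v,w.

start (-1,3,-3) = (f(1,0),f(0,1),f(1,1))
replace slot 2: 2·((-1)+(-3)) − 3 = -11 → (-1,-11,-3)
replace slot 3: 2·((-1)+(-11)) − (-3) = -21 → (-1,-11,-21)
replace slot 2: 2·((-1)+(-21)) − (-11) = -33 → (-1,-33,-21)
replace slot 3: 2·((-1)+(-33)) − (-21) = -47 → (-1,-33,-47)

-1,-33,-47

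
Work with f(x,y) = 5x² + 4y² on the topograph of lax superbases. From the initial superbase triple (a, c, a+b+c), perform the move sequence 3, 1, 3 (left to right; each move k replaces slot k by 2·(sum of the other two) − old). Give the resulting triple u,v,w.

start (5,4,9) = (f(1,0),f(0,1),f(1,1))
replace slot 3: 2·(5+4) − 9 = 9 → (5,4,9)
replace slot 1: 2·(4+9) − 5 = 21 → (21,4,9)
replace slot 3: 2·(21+4) − 9 = 41 → (21,4,41)

21,4,41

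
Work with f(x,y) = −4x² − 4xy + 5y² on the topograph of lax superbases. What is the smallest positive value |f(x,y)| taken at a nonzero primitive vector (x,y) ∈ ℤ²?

descent: ρ → (5,4,-4)  [lands on river]
river: ρ → (-4,4,5)
river: ρ → (5,6,-3)
river: ρ → (-3,6,5)
closes: descent 1, river 4
min |a| on river = 3

3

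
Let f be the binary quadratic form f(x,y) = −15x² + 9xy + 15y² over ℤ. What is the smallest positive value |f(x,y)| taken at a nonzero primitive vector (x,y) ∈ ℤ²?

river: ρ → (15,21,-9)
river: ρ → (-9,15,21)
river: ρ → (21,27,-3)
river: ρ → (-3,27,21)
river: ρ → (21,15,-9)
river: ρ → (-9,21,15)
river: ρ → (15,9,-15)
river: ρ → (-15,21,9)
river: ρ → (9,15,-21)
river: ρ → (-21,27,3)
river: ρ → (3,27,-21)
river: ρ → (-21,15,9)
river: ρ → (9,21,-15)
river: ρ → (-15,9,15)
closes: descent 0, river 14
min |a| on river = 3

3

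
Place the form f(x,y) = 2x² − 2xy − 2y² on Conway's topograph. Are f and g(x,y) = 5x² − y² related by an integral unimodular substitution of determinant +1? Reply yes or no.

D₁ = 20, D₂ = 20
river cycle of f (length 2): (-2, 2, 2), (2, 2, -2)
river cycle of g (length 2): (-1, 4, 1), (1, 4, -1)
cycles differ ⇒ inequivalent

no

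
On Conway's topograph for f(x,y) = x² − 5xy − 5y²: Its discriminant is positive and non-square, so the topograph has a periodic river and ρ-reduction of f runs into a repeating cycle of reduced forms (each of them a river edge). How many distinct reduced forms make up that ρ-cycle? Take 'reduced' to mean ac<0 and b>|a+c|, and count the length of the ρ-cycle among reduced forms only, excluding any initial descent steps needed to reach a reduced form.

D = 45, ⌊√D⌋ = 6
descent: ρ → (-5,5,1)  [lands on river]
river: ρ → (1,5,-5)
ρ-cycle length = 2 (tail of 1 descent step not counted)

2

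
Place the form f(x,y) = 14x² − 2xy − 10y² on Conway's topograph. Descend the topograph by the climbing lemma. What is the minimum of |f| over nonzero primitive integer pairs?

descent: ρ → (-10,22,2)  [lands on river]
river: ρ → (2,22,-10)
river: ρ → (-10,18,6)
river: ρ → (6,18,-10)
closes: descent 1, river 4
min |a| on river = 2

2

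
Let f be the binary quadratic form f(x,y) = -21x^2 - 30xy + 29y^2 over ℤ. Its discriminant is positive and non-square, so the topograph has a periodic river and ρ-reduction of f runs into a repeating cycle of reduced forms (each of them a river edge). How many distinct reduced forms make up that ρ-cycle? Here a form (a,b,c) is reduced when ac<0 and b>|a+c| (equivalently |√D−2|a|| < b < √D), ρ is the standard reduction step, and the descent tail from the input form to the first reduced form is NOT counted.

D = 3336, ⌊√D⌋ = 57
descent: ρ → (29,30,-21)  [lands on river]
river: ρ → (-21,54,5)
river: ρ → (5,56,-10)
river: ρ → (-10,44,35)
river: ρ → (35,26,-19)
river: ρ → (-19,50,11)
river: ρ → (11,38,-43)
river: ρ → (-43,48,6)
river: ρ → (6,48,-43)
river: ρ → (-43,38,11)
river: ρ → (11,50,-19)
river: ρ → (-19,26,35)
river: ρ → (35,44,-10)
river: ρ → (-10,56,5)
river: ρ → (5,54,-21)
river: ρ → (-21,30,29)
river: ρ → (29,28,-22)
river: ρ → (-22,16,35)
river: ρ → (35,54,-3)
river: ρ → (-3,54,35)
river: ρ → (35,16,-22)
river: ρ → (-22,28,29)
ρ-cycle length = 22 (tail of 1 descent step not counted)

22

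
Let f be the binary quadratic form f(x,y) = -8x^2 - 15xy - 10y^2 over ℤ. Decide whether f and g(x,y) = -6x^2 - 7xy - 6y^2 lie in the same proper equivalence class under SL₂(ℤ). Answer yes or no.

D₁ = -95, D₂ = -95
f is negative-definite; reduce −f:
−f: translate: b→-1 (≡15 mod 16), so (8,15,10)→(8,-1,3)
−f: flip: (8,-1,3)→(3,1,8)
−f: reduced (well bottom): (3,1,8) with a≤c, −a<b≤a
flip sign back: reduced form of f is (-3,-1,-8)
g is negative-definite; reduce −g:
−g: translate: b→-5 (≡7 mod 12), so (6,7,6)→(6,-5,5)
−g: flip: (6,-5,5)→(5,5,6)
−g: reduced (well bottom): (5,5,6) with a≤c, −a<b≤a
flip sign back: reduced form of g is (-5,-5,-6)
reduced forms (-3, -1, -8) vs (-5, -5, -6) ⇒ inequivalent

no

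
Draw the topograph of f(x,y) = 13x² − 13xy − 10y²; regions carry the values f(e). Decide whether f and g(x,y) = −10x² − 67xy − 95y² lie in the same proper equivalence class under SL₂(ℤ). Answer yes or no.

D₁ = 689, D₂ = 689
river cycle of f (length 6): (-10, 13, 13), (13, 13, -10), (-10, 7, 16), (16, 25, -1), (-1, 25, 16), (16, 7, -10)
river cycle of g (length 6): (-10, 13, 13), (13, 13, -10), (-10, 7, 16), (16, 25, -1), (-1, 25, 16), (16, 7, -10)
cycles coincide ⇒ equivalent

yes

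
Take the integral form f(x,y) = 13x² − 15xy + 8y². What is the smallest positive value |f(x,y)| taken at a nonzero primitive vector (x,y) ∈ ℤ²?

translate: b→11 (≡-15 mod 26), so (13,-15,8)→(13,11,6)
flip: (13,11,6)→(6,-11,13)
translate: b→1 (≡-11 mod 12), so (6,-11,13)→(6,1,8)
reduced (well bottom): (6,1,8) with a≤c, −a<b≤a
well minimum = a = 6

6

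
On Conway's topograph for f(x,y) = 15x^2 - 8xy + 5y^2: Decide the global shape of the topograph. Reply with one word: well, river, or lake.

D = b²−4ac = (-8)² − 4·15·5 = -236
D < 0 ⇒ definite ⇒ every region one sign ⇒ single well

well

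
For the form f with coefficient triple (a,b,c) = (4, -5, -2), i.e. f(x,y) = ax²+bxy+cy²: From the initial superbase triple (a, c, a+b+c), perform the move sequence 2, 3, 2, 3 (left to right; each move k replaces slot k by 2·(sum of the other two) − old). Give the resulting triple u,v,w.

start (4,-2,-3) = (f(1,0),f(0,1),f(1,1))
replace slot 2: 2·(4+(-3)) − (-2) = 4 → (4,4,-3)
replace slot 3: 2·(4+4) − (-3) = 19 → (4,4,19)
replace slot 2: 2·(4+19) − 4 = 42 → (4,42,19)
replace slot 3: 2·(4+42) − 19 = 73 → (4,42,73)

4,42,73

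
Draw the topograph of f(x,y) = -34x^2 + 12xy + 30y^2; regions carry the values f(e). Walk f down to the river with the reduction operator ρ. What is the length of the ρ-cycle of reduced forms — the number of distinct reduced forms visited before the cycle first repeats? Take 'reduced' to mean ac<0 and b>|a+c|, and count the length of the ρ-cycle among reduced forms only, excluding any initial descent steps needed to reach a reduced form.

D = 4224, ⌊√D⌋ = 64
river: ρ → (30,48,-16)
river: ρ → (-16,48,30)
river: ρ → (30,12,-34)
river: ρ → (-34,56,8)
river: ρ → (8,56,-34)
river: ρ → (-34,12,30)
ρ-cycle length = 6 (tail of 0 descent steps not counted)

6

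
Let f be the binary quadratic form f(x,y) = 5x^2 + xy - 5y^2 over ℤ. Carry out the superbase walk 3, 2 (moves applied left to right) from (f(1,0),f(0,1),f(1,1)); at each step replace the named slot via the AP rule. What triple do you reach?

start (5,-5,1) = (f(1,0),f(0,1),f(1,1))
replace slot 3: 2·(5+(-5)) − 1 = -1 → (5,-5,-1)
replace slot 2: 2·(5+(-1)) − (-5) = 13 → (5,13,-1)

5,13,-1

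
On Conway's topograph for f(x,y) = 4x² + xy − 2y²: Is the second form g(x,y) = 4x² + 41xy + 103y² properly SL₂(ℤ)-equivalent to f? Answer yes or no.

D₁ = 33, D₂ = 33
river cycle of f (length 4): (-2, 3, 3), (3, 3, -2), (-2, 5, 1), (1, 5, -2)
river cycle of g (length 4): (-2, 3, 3), (3, 3, -2), (-2, 5, 1), (1, 5, -2)
cycles coincide ⇒ equivalent

yes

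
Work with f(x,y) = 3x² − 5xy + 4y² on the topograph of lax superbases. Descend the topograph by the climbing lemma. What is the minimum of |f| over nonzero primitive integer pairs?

translate: b→1 (≡-5 mod 6), so (3,-5,4)→(3,1,2)
flip: (3,1,2)→(2,-1,3)
reduced (well bottom): (2,-1,3) with a≤c, −a<b≤a
well minimum = a = 2

2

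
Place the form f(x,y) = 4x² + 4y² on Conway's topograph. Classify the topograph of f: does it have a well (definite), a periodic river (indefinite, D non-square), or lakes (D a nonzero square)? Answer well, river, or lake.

D = b²−4ac = 0² − 4·4·4 = -64
D < 0 ⇒ definite ⇒ every region one sign ⇒ single well

well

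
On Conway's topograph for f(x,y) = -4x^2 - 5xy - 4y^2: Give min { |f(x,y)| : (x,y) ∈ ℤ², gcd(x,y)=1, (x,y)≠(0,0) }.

translate: b→-3 (≡5 mod 8), so (4,5,4)→(4,-3,3)
flip: (4,-3,3)→(3,3,4)
reduced (well bottom): (3,3,4) with a≤c, −a<b≤a
well minimum |f| = |-3| = 3 (negative-definite)

3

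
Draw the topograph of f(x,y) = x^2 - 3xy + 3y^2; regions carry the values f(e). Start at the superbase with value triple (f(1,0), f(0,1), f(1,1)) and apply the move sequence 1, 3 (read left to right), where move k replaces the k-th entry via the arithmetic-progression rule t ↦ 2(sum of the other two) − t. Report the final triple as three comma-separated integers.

start (1,3,1) = (f(1,0),f(0,1),f(1,1))
replace slot 1: 2·(3+1) − 1 = 7 → (7,3,1)
replace slot 3: 2·(7+3) − 1 = 19 → (7,3,19)

7,3,19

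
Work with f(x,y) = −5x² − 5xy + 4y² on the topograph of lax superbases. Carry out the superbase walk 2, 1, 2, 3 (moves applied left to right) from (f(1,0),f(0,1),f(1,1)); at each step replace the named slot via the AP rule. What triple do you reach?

start (-5,4,-6) = (f(1,0),f(0,1),f(1,1))
replace slot 2: 2·((-5)+(-6)) − 4 = -26 → (-5,-26,-6)
replace slot 1: 2·((-26)+(-6)) − (-5) = -59 → (-59,-26,-6)
replace slot 2: 2·((-59)+(-6)) − (-26) = -104 → (-59,-104,-6)
replace slot 3: 2·((-59)+(-104)) − (-6) = -320 → (-59,-104,-320)

-59,-104,-320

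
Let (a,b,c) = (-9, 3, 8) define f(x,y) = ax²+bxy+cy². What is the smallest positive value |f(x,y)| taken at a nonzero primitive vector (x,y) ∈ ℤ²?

river: ρ → (8,13,-4)
river: ρ → (-4,11,11)
river: ρ → (11,11,-4)
river: ρ → (-4,13,8)
river: ρ → (8,3,-9)
river: ρ → (-9,15,2)
river: ρ → (2,17,-1)
river: ρ → (-1,17,2)
river: ρ → (2,15,-9)
river: ρ → (-9,3,8)
closes: descent 0, river 10
min |a| on river = 1

1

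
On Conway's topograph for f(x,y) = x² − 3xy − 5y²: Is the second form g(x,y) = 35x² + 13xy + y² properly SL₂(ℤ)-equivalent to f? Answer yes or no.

D₁ = 29, D₂ = 29
river cycle of f (length 2): (1, 5, -1), (-1, 5, 1)
river cycle of g (length 2): (1, 5, -1), (-1, 5, 1)
cycles coincide ⇒ equivalent

yes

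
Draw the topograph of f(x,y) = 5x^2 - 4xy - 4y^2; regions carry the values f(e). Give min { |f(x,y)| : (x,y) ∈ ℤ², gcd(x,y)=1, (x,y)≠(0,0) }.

descent: ρ → (-4,4,5)  [lands on river]
river: ρ → (5,6,-3)
river: ρ → (-3,6,5)
river: ρ → (5,4,-4)
closes: descent 1, river 4
min |a| on river = 3

3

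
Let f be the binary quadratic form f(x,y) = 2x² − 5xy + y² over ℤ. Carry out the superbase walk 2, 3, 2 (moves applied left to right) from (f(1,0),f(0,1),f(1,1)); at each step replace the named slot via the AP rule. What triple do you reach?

start (2,1,-2) = (f(1,0),f(0,1),f(1,1))
replace slot 2: 2·(2+(-2)) − 1 = -1 → (2,-1,-2)
replace slot 3: 2·(2+(-1)) − (-2) = 4 → (2,-1,4)
replace slot 2: 2·(2+4) − (-1) = 13 → (2,13,4)

2,13,4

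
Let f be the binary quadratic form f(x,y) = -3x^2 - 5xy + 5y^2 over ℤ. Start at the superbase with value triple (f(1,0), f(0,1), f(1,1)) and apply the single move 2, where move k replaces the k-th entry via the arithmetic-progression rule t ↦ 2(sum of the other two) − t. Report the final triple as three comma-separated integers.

start (-3,5,-3) = (f(1,0),f(0,1),f(1,1))
replace slot 2: 2·((-3)+(-3)) − 5 = -17 → (-3,-17,-3)

-3,-17,-3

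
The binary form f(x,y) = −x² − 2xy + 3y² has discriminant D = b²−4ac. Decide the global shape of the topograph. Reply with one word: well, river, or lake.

D = b²−4ac = (-2)² − 4·(-1)·3 = 16
D = 4² is a perfect square ⇒ form factors over ℤ ⇒ lakes

lake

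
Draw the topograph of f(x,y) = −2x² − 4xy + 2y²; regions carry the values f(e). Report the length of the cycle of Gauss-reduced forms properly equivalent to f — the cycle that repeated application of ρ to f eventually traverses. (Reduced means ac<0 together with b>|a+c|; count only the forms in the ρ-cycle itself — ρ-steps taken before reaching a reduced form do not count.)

D = 32, ⌊√D⌋ = 5
descent: ρ → (2,4,-2)  [lands on river]
river: ρ → (-2,4,2)
ρ-cycle length = 2 (tail of 1 descent step not counted)

2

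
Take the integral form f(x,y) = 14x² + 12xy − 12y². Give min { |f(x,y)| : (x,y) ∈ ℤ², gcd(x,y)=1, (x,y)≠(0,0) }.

river: ρ → (-12,12,14)
river: ρ → (14,16,-10)
river: ρ → (-10,24,6)
river: ρ → (6,24,-10)
river: ρ → (-10,16,14)
river: ρ → (14,12,-12)
closes: descent 0, river 6
min |a| on river = 6

6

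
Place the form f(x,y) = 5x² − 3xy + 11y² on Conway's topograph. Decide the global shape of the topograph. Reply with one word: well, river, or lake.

D = b²−4ac = (-3)² − 4·5·11 = -211
D < 0 ⇒ definite ⇒ every region one sign ⇒ single well

well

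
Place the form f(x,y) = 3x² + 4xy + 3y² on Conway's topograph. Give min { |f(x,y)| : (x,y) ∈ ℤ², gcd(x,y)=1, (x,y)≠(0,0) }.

translate: b→-2 (≡4 mod 6), so (3,4,3)→(3,-2,2)
flip: (3,-2,2)→(2,2,3)
reduced (well bottom): (2,2,3) with a≤c, −a<b≤a
well minimum = a = 2

2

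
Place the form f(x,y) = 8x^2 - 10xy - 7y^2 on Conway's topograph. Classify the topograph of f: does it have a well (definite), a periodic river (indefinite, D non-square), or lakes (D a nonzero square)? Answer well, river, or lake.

D = b²−4ac = (-10)² − 4·8·(-7) = 324
D = 18² is a perfect square ⇒ form factors over ℤ ⇒ lakes

lake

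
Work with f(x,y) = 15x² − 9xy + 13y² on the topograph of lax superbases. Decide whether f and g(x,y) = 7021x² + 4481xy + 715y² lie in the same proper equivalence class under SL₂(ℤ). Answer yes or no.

D₁ = -699, D₂ = -699
f: flip: (15,-9,13)→(13,9,15)
f: reduced (well bottom): (13,9,15) with a≤c, −a<b≤a
g: flip: (7021,4481,715)→(715,-4481,7021)
g: translate: b→-191 (≡-4481 mod 1430), so (715,-4481,7021)→(715,-191,13)
g: flip: (715,-191,13)→(13,191,715)
g: translate: b→9 (≡191 mod 26), so (13,191,715)→(13,9,15)
g: reduced (well bottom): (13,9,15) with a≤c, −a<b≤a
reduced forms (13, 9, 15) vs (13, 9, 15) ⇒ equivalent

yes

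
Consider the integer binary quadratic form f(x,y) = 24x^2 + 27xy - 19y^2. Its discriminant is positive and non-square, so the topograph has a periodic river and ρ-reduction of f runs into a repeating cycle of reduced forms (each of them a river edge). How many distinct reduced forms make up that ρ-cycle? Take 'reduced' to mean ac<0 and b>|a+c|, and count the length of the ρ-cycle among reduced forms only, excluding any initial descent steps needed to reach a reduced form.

D = 2553, ⌊√D⌋ = 50
river: ρ → (-19,49,2)
river: ρ → (2,47,-43)
river: ρ → (-43,39,6)
river: ρ → (6,45,-22)
river: ρ → (-22,43,8)
river: ρ → (8,37,-37)
river: ρ → (-37,37,8)
river: ρ → (8,43,-22)
river: ρ → (-22,45,6)
river: ρ → (6,39,-43)
river: ρ → (-43,47,2)
river: ρ → (2,49,-19)
river: ρ → (-19,27,24)
river: ρ → (24,21,-22)
river: ρ → (-22,23,23)
river: ρ → (23,23,-22)
river: ρ → (-22,21,24)
river: ρ → (24,27,-19)
ρ-cycle length = 18 (tail of 0 descent steps not counted)

18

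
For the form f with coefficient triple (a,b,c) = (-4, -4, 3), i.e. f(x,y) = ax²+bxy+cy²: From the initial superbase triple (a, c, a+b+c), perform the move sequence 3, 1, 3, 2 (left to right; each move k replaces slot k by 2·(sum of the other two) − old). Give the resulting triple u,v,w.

start (-4,3,-5) = (f(1,0),f(0,1),f(1,1))
replace slot 3: 2·((-4)+3) − (-5) = 3 → (-4,3,3)
replace slot 1: 2·(3+3) − (-4) = 16 → (16,3,3)
replace slot 3: 2·(16+3) − 3 = 35 → (16,3,35)
replace slot 2: 2·(16+35) − 3 = 99 → (16,99,35)

16,99,35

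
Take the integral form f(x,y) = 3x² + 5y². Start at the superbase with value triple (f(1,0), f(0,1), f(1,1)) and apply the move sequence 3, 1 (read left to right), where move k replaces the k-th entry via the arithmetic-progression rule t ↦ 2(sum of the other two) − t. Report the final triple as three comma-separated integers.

start (3,5,8) = (f(1,0),f(0,1),f(1,1))
replace slot 3: 2·(3+5) − 8 = 8 → (3,5,8)
replace slot 1: 2·(5+8) − 3 = 23 → (23,5,8)

23,5,8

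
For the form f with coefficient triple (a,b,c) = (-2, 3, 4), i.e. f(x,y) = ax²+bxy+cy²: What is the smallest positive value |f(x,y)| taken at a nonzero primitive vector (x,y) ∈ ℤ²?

river: ρ → (4,5,-1)
river: ρ → (-1,5,4)
river: ρ → (4,3,-2)
river: ρ → (-2,5,2)
river: ρ → (2,3,-4)
river: ρ → (-4,5,1)
river: ρ → (1,5,-4)
river: ρ → (-4,3,2)
river: ρ → (2,5,-2)
river: ρ → (-2,3,4)
closes: descent 0, river 10
min |a| on river = 1

1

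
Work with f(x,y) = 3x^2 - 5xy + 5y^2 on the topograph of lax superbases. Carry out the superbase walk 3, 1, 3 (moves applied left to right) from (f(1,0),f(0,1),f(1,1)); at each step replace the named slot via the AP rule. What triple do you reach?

start (3,5,3) = (f(1,0),f(0,1),f(1,1))
replace slot 3: 2·(3+5) − 3 = 13 → (3,5,13)
replace slot 1: 2·(5+13) − 3 = 33 → (33,5,13)
replace slot 3: 2·(33+5) − 13 = 63 → (33,5,63)

33,5,63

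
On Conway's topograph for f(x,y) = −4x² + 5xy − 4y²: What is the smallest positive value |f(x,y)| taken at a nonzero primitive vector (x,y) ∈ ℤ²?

translate: b→3 (≡-5 mod 8), so (4,-5,4)→(4,3,3)
flip: (4,3,3)→(3,-3,4)
translate: b→3 (≡-3 mod 6), so (3,-3,4)→(3,3,4)
reduced (well bottom): (3,3,4) with a≤c, −a<b≤a
well minimum |f| = |-3| = 3 (negative-definite)

3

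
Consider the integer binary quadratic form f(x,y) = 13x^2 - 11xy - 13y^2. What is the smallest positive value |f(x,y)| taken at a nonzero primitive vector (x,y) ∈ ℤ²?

descent: ρ → (-13,11,13)  [lands on river]
river: ρ → (13,15,-11)
river: ρ → (-11,7,17)
river: ρ → (17,27,-1)
river: ρ → (-1,27,17)
river: ρ → (17,7,-11)
river: ρ → (-11,15,13)
river: ρ → (13,11,-13)
river: ρ → (-13,15,11)
river: ρ → (11,7,-17)
river: ρ → (-17,27,1)
river: ρ → (1,27,-17)
river: ρ → (-17,7,11)
river: ρ → (11,15,-13)
closes: descent 1, river 14
min |a| on river = 1

1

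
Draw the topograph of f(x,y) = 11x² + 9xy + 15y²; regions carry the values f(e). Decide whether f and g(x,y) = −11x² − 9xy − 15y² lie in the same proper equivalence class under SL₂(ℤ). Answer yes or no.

D₁ = -579, D₂ = -579
f: reduced (well bottom): (11,9,15) with a≤c, −a<b≤a
g is negative-definite; reduce −g:
−g: reduced (well bottom): (11,9,15) with a≤c, −a<b≤a
flip sign back: reduced form of g is (-11,-9,-15)
reduced forms (11, 9, 15) vs (-11, -9, -15) ⇒ inequivalent

no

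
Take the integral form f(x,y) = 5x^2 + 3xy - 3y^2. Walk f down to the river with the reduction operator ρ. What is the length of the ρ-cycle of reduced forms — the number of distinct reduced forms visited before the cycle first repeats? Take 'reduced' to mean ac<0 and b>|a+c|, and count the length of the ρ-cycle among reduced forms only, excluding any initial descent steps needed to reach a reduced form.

D = 69, ⌊√D⌋ = 8
river: ρ → (-3,3,5)
river: ρ → (5,7,-1)
river: ρ → (-1,7,5)
river: ρ → (5,3,-3)
ρ-cycle length = 4 (tail of 0 descent steps not counted)

4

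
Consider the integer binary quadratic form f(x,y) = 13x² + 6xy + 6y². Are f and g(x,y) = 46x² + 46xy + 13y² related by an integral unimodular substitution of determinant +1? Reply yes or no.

D₁ = -276, D₂ = -276
f: flip: (13,6,6)→(6,-6,13)
f: translate: b→6 (≡-6 mod 12), so (6,-6,13)→(6,6,13)
f: reduced (well bottom): (6,6,13) with a≤c, −a<b≤a
g: flip: (46,46,13)→(13,-46,46)
g: translate: b→6 (≡-46 mod 26), so (13,-46,46)→(13,6,6)
g: flip: (13,6,6)→(6,-6,13)
g: translate: b→6 (≡-6 mod 12), so (6,-6,13)→(6,6,13)
g: reduced (well bottom): (6,6,13) with a≤c, −a<b≤a
reduced forms (6, 6, 13) vs (6, 6, 13) ⇒ equivalent

yes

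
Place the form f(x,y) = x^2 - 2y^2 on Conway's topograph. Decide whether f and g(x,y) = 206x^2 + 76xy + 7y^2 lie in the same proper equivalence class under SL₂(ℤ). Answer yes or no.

D₁ = 8, D₂ = 8
river cycle of f (length 2): (1, 2, -1), (-1, 2, 1)
river cycle of g (length 2): (1, 2, -1), (-1, 2, 1)
cycles coincide ⇒ equivalent

yes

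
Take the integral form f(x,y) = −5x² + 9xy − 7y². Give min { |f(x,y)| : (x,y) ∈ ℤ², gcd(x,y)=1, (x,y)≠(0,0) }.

translate: b→1 (≡-9 mod 10), so (5,-9,7)→(5,1,3)
flip: (5,1,3)→(3,-1,5)
reduced (well bottom): (3,-1,5) with a≤c, −a<b≤a
well minimum |f| = |-3| = 3 (negative-definite)

3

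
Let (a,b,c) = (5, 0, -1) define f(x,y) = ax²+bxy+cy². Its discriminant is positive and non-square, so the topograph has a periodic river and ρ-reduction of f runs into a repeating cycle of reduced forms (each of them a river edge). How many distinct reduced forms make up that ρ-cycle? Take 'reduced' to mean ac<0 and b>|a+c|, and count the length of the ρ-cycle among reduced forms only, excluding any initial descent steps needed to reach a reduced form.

D = 20, ⌊√D⌋ = 4
descent: ρ → (-1,4,1)  [lands on river]
river: ρ → (1,4,-1)
ρ-cycle length = 2 (tail of 1 descent step not counted)

2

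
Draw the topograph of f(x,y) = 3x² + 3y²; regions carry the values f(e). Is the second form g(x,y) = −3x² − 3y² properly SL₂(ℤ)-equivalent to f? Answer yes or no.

D₁ = -36, D₂ = -36
f: reduced (well bottom): (3,0,3) with a≤c, −a<b≤a
g is negative-definite; reduce −g:
−g: reduced (well bottom): (3,0,3) with a≤c, −a<b≤a
flip sign back: reduced form of g is (-3,0,-3)
reduced forms (3, 0, 3) vs (-3, 0, -3) ⇒ inequivalent

no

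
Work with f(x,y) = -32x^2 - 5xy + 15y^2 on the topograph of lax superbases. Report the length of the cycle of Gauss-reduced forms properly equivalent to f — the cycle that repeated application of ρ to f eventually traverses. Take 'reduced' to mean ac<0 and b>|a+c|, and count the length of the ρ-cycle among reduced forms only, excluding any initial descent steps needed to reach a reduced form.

D = 1945, ⌊√D⌋ = 44
descent: ρ → (15,35,-12)  [lands on river]
river: ρ → (-12,37,12)
river: ρ → (12,35,-15)
river: ρ → (-15,25,22)
river: ρ → (22,19,-18)
river: ρ → (-18,17,23)
river: ρ → (23,29,-12)
river: ρ → (-12,43,2)
river: ρ → (2,41,-33)
river: ρ → (-33,25,10)
river: ρ → (10,35,-18)
river: ρ → (-18,37,8)
river: ρ → (8,43,-3)
river: ρ → (-3,41,22)
river: ρ → (22,3,-22)
river: ρ → (-22,41,3)
river: ρ → (3,43,-8)
river: ρ → (-8,37,18)
river: ρ → (18,35,-10)
river: ρ → (-10,25,33)
river: ρ → (33,41,-2)
river: ρ → (-2,43,12)
river: ρ → (12,29,-23)
river: ρ → (-23,17,18)
river: ρ → (18,19,-22)
river: ρ → (-22,25,15)
ρ-cycle length = 26 (tail of 1 descent step not counted)

26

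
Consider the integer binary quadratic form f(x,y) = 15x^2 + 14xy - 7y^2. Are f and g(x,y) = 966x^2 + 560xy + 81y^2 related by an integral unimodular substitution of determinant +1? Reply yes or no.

D₁ = 616, D₂ = 616
river cycle of f (length 10): (-7, 14, 15), (15, 16, -6), (-6, 20, 9), (9, 16, -10), (-10, 24, 1), (1, 24, -10), (-10, 16, 9), (9, 20, -6), (-6, 16, 15), (15, 14, -7)
river cycle of g (length 10): (15, 14, -7), (-7, 14, 15), (15, 16, -6), (-6, 20, 9), (9, 16, -10), (-10, 24, 1), (1, 24, -10), (-10, 16, 9), (9, 20, -6), (-6, 16, 15)
cycles coincide ⇒ equivalent

yes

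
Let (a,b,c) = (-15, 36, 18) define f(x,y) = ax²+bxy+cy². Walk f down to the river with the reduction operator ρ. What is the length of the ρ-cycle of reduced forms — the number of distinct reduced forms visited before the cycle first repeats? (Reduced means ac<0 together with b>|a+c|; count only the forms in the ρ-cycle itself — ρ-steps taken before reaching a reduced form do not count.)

D = 2376, ⌊√D⌋ = 48
river: ρ → (18,36,-15)
river: ρ → (-15,24,30)
river: ρ → (30,36,-9)
river: ρ → (-9,36,30)
river: ρ → (30,24,-15)
river: ρ → (-15,36,18)
ρ-cycle length = 6 (tail of 0 descent steps not counted)

6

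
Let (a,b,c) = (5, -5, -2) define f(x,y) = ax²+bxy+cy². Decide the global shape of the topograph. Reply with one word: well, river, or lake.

D = b²−4ac = (-5)² − 4·5·(-2) = 65
D > 0 non-square ⇒ indefinite ⇒ periodic river

river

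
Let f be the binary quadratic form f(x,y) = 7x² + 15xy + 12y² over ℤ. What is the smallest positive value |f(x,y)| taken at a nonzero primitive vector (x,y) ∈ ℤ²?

translate: b→1 (≡15 mod 14), so (7,15,12)→(7,1,4)
flip: (7,1,4)→(4,-1,7)
reduced (well bottom): (4,-1,7) with a≤c, −a<b≤a
well minimum = a = 4

4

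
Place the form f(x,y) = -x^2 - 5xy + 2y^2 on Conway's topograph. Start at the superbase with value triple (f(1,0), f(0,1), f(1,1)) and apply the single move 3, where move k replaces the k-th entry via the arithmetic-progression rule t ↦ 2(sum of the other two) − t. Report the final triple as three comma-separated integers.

start (-1,2,-4) = (f(1,0),f(0,1),f(1,1))
replace slot 3: 2·((-1)+2) − (-4) = 6 → (-1,2,6)

-1,2,6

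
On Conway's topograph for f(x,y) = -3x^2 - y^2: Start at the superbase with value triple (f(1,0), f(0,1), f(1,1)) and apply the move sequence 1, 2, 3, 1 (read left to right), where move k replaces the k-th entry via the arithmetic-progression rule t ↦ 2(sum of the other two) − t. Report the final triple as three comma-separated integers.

start (-3,-1,-4) = (f(1,0),f(0,1),f(1,1))
replace slot 1: 2·((-1)+(-4)) − (-3) = -7 → (-7,-1,-4)
replace slot 2: 2·((-7)+(-4)) − (-1) = -21 → (-7,-21,-4)
replace slot 3: 2·((-7)+(-21)) − (-4) = -52 → (-7,-21,-52)
replace slot 1: 2·((-21)+(-52)) − (-7) = -139 → (-139,-21,-52)

-139,-21,-52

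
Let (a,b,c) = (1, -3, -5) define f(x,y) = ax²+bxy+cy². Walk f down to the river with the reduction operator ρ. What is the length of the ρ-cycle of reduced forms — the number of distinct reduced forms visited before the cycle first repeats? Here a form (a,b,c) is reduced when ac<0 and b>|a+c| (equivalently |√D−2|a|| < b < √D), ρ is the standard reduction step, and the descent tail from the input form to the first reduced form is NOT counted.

D = 29, ⌊√D⌋ = 5
descent: ρ → (-5,3,1)
descent: ρ → (1,5,-1)  [lands on river]
river: ρ → (-1,5,1)
ρ-cycle length = 2 (tail of 2 descent steps not counted)

2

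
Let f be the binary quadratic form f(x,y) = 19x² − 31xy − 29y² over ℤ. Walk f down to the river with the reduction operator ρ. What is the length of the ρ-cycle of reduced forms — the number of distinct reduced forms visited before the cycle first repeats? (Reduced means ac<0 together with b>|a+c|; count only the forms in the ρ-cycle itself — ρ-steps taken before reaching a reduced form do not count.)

D = 3165, ⌊√D⌋ = 56
descent: ρ → (-29,31,19)  [lands on river]
river: ρ → (19,45,-15)
river: ρ → (-15,45,19)
river: ρ → (19,31,-29)
river: ρ → (-29,27,21)
river: ρ → (21,15,-35)
river: ρ → (-35,55,1)
river: ρ → (1,55,-35)
river: ρ → (-35,15,21)
river: ρ → (21,27,-29)
ρ-cycle length = 10 (tail of 1 descent step not counted)

10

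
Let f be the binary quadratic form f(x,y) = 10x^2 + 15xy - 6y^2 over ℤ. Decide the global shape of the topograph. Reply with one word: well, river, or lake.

D = b²−4ac = 15² − 4·10·(-6) = 465
D > 0 non-square ⇒ indefinite ⇒ periodic river

river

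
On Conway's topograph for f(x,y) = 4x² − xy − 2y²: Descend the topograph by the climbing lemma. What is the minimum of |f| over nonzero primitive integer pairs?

descent: ρ → (-2,5,1)  [lands on river]
river: ρ → (1,5,-2)
river: ρ → (-2,3,3)
river: ρ → (3,3,-2)
closes: descent 1, river 4
min |a| on river = 1

1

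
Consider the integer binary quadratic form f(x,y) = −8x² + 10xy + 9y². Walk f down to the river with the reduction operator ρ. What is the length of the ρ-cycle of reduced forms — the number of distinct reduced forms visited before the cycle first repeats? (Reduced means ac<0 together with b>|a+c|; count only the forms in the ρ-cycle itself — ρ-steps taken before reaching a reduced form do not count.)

D = 388, ⌊√D⌋ = 19
river: ρ → (9,8,-9)
river: ρ → (-9,10,8)
river: ρ → (8,6,-11)
river: ρ → (-11,16,3)
river: ρ → (3,14,-16)
river: ρ → (-16,18,1)
river: ρ → (1,18,-16)
river: ρ → (-16,14,3)
river: ρ → (3,16,-11)
river: ρ → (-11,6,8)
river: ρ → (8,10,-9)
river: ρ → (-9,8,9)
river: ρ → (9,10,-8)
river: ρ → (-8,6,11)
river: ρ → (11,16,-3)
river: ρ → (-3,14,16)
river: ρ → (16,18,-1)
river: ρ → (-1,18,16)
river: ρ → (16,14,-3)
river: ρ → (-3,16,11)
river: ρ → (11,6,-8)
river: ρ → (-8,10,9)
ρ-cycle length = 22 (tail of 0 descent steps not counted)

22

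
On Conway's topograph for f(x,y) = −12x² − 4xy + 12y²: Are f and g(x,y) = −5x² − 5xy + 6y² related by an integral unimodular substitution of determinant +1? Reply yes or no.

D₁ = 592, D₂ = 145
discriminants differ ⇒ not SL₂(ℤ)-equivalent

no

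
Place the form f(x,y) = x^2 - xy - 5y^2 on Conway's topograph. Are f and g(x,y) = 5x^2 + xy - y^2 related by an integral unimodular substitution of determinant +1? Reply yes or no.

D₁ = 21, D₂ = 21
river cycle of f (length 2): (1, 3, -3), (-3, 3, 1)
river cycle of g (length 2): (-1, 3, 3), (3, 3, -1)
cycles differ ⇒ inequivalent

no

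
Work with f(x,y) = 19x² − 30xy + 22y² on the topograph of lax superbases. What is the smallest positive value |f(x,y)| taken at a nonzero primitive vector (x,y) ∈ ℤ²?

translate: b→8 (≡-30 mod 38), so (19,-30,22)→(19,8,11)
flip: (19,8,11)→(11,-8,19)
reduced (well bottom): (11,-8,19) with a≤c, −a<b≤a
well minimum = a = 11

11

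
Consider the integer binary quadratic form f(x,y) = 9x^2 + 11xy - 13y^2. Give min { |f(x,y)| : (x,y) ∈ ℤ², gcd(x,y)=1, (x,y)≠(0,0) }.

river: ρ → (-13,15,7)
river: ρ → (7,13,-15)
river: ρ → (-15,17,5)
river: ρ → (5,23,-3)
river: ρ → (-3,19,19)
river: ρ → (19,19,-3)
river: ρ → (-3,23,5)
river: ρ → (5,17,-15)
river: ρ → (-15,13,7)
river: ρ → (7,15,-13)
river: ρ → (-13,11,9)
river: ρ → (9,7,-15)
river: ρ → (-15,23,1)
river: ρ → (1,23,-15)
river: ρ → (-15,7,9)
river: ρ → (9,11,-13)
closes: descent 0, river 16
min |a| on river = 1

1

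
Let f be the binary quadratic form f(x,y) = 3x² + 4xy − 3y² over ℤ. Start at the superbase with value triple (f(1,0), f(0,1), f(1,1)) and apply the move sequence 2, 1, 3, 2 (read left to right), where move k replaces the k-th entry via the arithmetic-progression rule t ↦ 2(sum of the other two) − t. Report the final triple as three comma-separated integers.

start (3,-3,4) = (f(1,0),f(0,1),f(1,1))
replace slot 2: 2·(3+4) − (-3) = 17 → (3,17,4)
replace slot 1: 2·(17+4) − 3 = 39 → (39,17,4)
replace slot 3: 2·(39+17) − 4 = 108 → (39,17,108)
replace slot 2: 2·(39+108) − 17 = 277 → (39,277,108)

39,277,108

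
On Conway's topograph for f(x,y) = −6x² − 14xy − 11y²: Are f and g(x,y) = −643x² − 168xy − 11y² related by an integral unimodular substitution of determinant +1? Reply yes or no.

D₁ = -68, D₂ = -68
f is negative-definite; reduce −f:
−f: translate: b→2 (≡14 mod 12), so (6,14,11)→(6,2,3)
−f: flip: (6,2,3)→(3,-2,6)
−f: reduced (well bottom): (3,-2,6) with a≤c, −a<b≤a
flip sign back: reduced form of f is (-3,2,-6)
g is negative-definite; reduce −g:
−g: flip: (643,168,11)→(11,-168,643)
−g: translate: b→8 (≡-168 mod 22), so (11,-168,643)→(11,8,3)
−g: flip: (11,8,3)→(3,-8,11)
−g: translate: b→-2 (≡-8 mod 6), so (3,-8,11)→(3,-2,6)
−g: reduced (well bottom): (3,-2,6) with a≤c, −a<b≤a
flip sign back: reduced form of g is (-3,2,-6)
reduced forms (-3, 2, -6) vs (-3, 2, -6) ⇒ equivalent

yes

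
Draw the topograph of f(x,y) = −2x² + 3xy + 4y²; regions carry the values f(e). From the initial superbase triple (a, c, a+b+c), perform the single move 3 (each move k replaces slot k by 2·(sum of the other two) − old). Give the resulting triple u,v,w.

start (-2,4,5) = (f(1,0),f(0,1),f(1,1))
replace slot 3: 2·((-2)+4) − 5 = -1 → (-2,4,-1)

-2,4,-1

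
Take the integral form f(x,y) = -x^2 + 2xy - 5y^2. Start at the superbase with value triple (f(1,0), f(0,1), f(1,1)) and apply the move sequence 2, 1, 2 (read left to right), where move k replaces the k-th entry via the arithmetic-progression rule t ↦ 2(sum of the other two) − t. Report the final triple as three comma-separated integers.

start (-1,-5,-4) = (f(1,0),f(0,1),f(1,1))
replace slot 2: 2·((-1)+(-4)) − (-5) = -5 → (-1,-5,-4)
replace slot 1: 2·((-5)+(-4)) − (-1) = -17 → (-17,-5,-4)
replace slot 2: 2·((-17)+(-4)) − (-5) = -37 → (-17,-37,-4)

-17,-37,-4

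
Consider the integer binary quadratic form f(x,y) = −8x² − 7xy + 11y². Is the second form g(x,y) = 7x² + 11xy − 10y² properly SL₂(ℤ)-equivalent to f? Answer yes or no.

D₁ = 401, D₂ = 401
river cycle of f (length 10): (11, 7, -8), (-8, 9, 10), (10, 11, -7), (-7, 17, 4), (4, 15, -11), (-11, 7, 8), (8, 9, -10), (-10, 11, 7), (7, 17, -4), (-4, 15, 11)
river cycle of g (length 10): (-10, 9, 8), (8, 7, -11), (-11, 15, 4), (4, 17, -7), (-7, 11, 10), (10, 9, -8), (-8, 7, 11), (11, 15, -4), (-4, 17, 7), (7, 11, -10)
cycles differ ⇒ inequivalent

no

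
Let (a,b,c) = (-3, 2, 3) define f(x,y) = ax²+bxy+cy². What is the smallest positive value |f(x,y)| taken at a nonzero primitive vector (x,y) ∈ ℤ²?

river: ρ → (3,4,-2)
river: ρ → (-2,4,3)
river: ρ → (3,2,-3)
river: ρ → (-3,4,2)
river: ρ → (2,4,-3)
river: ρ → (-3,2,3)
closes: descent 0, river 6
min |a| on river = 2

2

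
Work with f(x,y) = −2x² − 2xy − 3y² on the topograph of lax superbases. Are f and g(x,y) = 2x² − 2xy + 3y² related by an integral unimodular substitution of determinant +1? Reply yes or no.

D₁ = -20, D₂ = -20
f is negative-definite; reduce −f:
−f: reduced (well bottom): (2,2,3) with a≤c, −a<b≤a
flip sign back: reduced form of f is (-2,-2,-3)
g: translate: b→2 (≡-2 mod 4), so (2,-2,3)→(2,2,3)
g: reduced (well bottom): (2,2,3) with a≤c, −a<b≤a
reduced forms (-2, -2, -3) vs (2, 2, 3) ⇒ inequivalent

no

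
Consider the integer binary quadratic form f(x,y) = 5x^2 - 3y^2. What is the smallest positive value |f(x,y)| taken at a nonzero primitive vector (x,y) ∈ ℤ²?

descent: ρ → (-3,6,2)  [lands on river]
river: ρ → (2,6,-3)
closes: descent 1, river 2
min |a| on river = 2

2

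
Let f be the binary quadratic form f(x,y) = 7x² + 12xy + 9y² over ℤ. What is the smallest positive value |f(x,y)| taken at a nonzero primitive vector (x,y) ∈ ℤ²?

translate: b→-2 (≡12 mod 14), so (7,12,9)→(7,-2,4)
flip: (7,-2,4)→(4,2,7)
reduced (well bottom): (4,2,7) with a≤c, −a<b≤a
well minimum = a = 4

4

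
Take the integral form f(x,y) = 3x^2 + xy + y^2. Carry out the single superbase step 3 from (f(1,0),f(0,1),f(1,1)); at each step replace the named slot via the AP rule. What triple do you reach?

start (3,1,5) = (f(1,0),f(0,1),f(1,1))
replace slot 3: 2·(3+1) − 5 = 3 → (3,1,3)

3,1,3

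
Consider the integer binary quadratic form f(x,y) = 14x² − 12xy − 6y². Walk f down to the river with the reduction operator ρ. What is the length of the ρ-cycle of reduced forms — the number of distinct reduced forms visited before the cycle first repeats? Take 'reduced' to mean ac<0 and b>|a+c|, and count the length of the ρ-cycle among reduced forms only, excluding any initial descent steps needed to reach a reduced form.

D = 480, ⌊√D⌋ = 21
descent: ρ → (-6,12,14)  [lands on river]
river: ρ → (14,16,-4)
river: ρ → (-4,16,14)
river: ρ → (14,12,-6)
ρ-cycle length = 4 (tail of 1 descent step not counted)

4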